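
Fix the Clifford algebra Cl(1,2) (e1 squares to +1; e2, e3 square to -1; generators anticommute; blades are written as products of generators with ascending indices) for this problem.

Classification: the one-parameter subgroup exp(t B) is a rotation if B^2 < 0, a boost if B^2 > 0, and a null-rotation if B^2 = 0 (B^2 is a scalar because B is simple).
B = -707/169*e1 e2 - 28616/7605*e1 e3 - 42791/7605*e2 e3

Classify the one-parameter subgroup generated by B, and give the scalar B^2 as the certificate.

B^2 term by term: the squares give (-707/169)^2*(e1 e2)^2 + (-28616/7605)^2*(e1 e3)^2 + (-42791/7605)^2*(e2 e3)^2 = 499849/28561*(+1) + 818875456/57836025*(+1) + 1831069681/57836025*(-1) = 0 (each basis 2-blade squares to minus the product of its generators' squares); cross terms between blades sharing an index anticommute and cancel. So B^2 = 0.
Answer: null-rotation, certificate B^2 = 0. B^2 = 0 is basis-independent, so its sign is the whole story.


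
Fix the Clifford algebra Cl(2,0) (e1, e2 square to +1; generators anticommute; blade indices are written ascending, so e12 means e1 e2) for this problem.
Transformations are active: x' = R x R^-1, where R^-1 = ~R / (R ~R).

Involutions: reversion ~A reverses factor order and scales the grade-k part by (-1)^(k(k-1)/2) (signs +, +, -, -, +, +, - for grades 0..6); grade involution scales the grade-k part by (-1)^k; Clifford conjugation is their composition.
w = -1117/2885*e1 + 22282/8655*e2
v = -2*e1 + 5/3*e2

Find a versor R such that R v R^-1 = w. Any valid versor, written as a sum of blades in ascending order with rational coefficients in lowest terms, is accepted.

Reasoning: v^2 = w^2 = 61/9 since conjugation preserves the quadratic form; R = v + w = -6887/2885*e1 + 36707/8655*e2 is then valid when invertible, keeping its own part and reversing (v - w)/2.
Answer: -6887/2885*e1 + 36707/8655*e2


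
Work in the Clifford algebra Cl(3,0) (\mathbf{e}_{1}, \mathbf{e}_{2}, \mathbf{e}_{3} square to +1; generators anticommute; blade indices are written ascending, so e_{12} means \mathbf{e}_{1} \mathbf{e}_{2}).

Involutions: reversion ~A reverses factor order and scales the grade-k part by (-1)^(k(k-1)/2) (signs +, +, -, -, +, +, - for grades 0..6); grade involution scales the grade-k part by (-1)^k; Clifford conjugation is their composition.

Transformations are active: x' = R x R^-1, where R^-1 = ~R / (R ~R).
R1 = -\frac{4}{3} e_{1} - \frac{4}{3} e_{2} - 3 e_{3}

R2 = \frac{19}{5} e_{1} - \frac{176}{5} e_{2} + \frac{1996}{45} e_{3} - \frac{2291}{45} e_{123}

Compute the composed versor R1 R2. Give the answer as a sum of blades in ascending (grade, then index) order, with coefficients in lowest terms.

Distribute over the terms of R1 (each basis-blade product reordered to ascending indices, repeated generators contracted through their squares):
(-\frac{4}{3} e_{1}) R2 = -\frac{76}{15} + \frac{704}{15} e_{12} - \frac{7984}{135} e_{13} + \frac{9164}{135} e_{23}
(-\frac{4}{3} e_{2}) R2 = \frac{704}{15} + \frac{76}{15} e_{12} - \frac{9164}{135} e_{13} - \frac{7984}{135} e_{23}
(-3 e_{3}) R2 = -\frac{1996}{15} + \frac{2291}{15} e_{12} + \frac{57}{5} e_{13} - \frac{528}{5} e_{23}
Summing the partial products and collecting blades:
Answer: -\frac{456}{5} + \frac{3071}{15} e_{12} - \frac{5203}{45} e_{13} - \frac{13076}{135} e_{23}


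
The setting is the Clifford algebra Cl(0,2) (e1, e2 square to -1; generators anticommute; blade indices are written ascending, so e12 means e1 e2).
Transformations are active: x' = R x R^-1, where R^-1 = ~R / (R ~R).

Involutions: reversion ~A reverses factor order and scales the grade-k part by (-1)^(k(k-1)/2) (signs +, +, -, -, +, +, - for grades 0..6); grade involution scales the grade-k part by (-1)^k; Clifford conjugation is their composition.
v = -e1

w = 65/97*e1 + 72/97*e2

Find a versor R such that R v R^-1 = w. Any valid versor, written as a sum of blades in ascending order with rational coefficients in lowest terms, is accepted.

The midline construction: v and w both square to -1, so reflecting in their sum -32/97*e1 + 72/97*e2 exchanges them.
Answer: -32/97*e1 + 72/97*e2


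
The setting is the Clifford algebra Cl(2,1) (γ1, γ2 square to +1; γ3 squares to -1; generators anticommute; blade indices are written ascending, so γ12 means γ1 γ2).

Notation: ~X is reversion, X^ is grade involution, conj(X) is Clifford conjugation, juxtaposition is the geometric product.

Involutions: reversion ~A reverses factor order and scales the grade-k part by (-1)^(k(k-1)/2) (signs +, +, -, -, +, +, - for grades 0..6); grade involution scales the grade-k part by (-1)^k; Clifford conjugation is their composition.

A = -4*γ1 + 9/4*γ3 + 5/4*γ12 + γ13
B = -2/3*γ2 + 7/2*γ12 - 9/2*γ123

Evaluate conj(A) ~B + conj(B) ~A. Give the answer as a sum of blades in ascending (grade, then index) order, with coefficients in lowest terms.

first term: -35/8 + 5/6*γ1 - 19/2*γ2 + 45/8*γ3 + 179/24*γ12 + 20*γ23 + 173/24*γ123
second term: -35/8 + 5/6*γ1 - 37/2*γ2 - 45/8*γ3 + 307/24*γ12 + 16*γ23 - 173/24*γ123
Answer: -35/4 + 5/3*γ1 - 28*γ2 + 81/4*γ12 + 36*γ23


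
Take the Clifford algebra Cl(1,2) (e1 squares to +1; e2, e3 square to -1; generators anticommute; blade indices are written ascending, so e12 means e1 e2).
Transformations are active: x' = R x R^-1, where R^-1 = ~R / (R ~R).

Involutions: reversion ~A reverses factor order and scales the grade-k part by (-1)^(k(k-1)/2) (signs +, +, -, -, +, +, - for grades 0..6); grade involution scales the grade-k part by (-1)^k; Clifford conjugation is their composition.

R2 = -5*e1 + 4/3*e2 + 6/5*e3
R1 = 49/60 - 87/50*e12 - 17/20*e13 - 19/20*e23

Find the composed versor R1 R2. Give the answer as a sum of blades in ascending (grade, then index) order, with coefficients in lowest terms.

Distribute over the terms of R2 (each basis-blade product reordered to ascending indices, repeated generators contracted through their squares):
R1 (-5*e1) = -49/12*e1 - 87/10*e2 - 17/4*e3 + 19/4*e123
R1 (4/3*e2) = 58/25*e1 + 49/45*e2 - 19/15*e3 + 17/15*e123
R1 (6/5*e3) = 51/50*e1 + 57/50*e2 + 49/50*e3 - 261/125*e123
Summing the partial products and collecting blades:
Answer: -223/300*e1 - 1456/225*e2 - 1361/300*e3 + 5693/1500*e123


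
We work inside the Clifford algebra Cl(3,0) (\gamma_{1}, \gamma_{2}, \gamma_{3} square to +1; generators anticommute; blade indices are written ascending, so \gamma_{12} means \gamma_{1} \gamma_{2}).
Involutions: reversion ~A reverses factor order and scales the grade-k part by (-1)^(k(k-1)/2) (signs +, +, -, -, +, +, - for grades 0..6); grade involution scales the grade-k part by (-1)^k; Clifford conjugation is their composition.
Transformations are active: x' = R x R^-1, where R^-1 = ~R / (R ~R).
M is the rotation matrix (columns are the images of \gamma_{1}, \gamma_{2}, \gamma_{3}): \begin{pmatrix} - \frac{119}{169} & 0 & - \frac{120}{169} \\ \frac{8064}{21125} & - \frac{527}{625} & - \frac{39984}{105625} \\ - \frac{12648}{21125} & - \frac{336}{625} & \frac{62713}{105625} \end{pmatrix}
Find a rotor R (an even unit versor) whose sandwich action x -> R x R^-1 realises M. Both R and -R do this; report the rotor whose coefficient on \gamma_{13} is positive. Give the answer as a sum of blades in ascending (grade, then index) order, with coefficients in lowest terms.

Method: write R = a + b12*\gamma_{12} + b13*\gamma_{13} + b23*\gamma_{23} with a^2 + b12^2 + b13^2 + b23^2 = 1 (so R^-1 = ~R). Expanding the columns R e_j ~R gives tr M = 4a^2 - 1 and, from the antisymmetric part, M21 - M12 = -4a*b12, M13 - M31 = 4a*b13, M32 - M23 = -4a*b23.
Here tr M = -\frac{4029}{4225}, so a^2 = (1 + tr M)/4 = \frac{49}{4225} and a = ±\frac{7}{65}. Taking a = \frac{7}{65}: M21 - M12 = \frac{8064}{21125}, M13 - M31 = -\frac{2352}{21125}, M32 - M23 = -\frac{672}{4225}, giving b12 = -\frac{288}{325}, b13 = -\frac{84}{325}, b23 = \frac{24}{65}, i.e. R = \frac{7}{65} - \frac{288}{325} \gamma_{12} - \frac{84}{325} \gamma_{13} + \frac{24}{65} \gamma_{23}.
Its \gamma_{13} coefficient is negative, so report the other preimage -R.
Answer: -\frac{7}{65} + \frac{288}{325} \gamma_{12} + \frac{84}{325} \gamma_{13} - \frac{24}{65} \gamma_{23}. Why the constraint matters: R and -R act identically through the sandwich — M has trace -\frac{4029}{4225} either way — so only the sign condition on \gamma_{13} picks one of the two preimages.


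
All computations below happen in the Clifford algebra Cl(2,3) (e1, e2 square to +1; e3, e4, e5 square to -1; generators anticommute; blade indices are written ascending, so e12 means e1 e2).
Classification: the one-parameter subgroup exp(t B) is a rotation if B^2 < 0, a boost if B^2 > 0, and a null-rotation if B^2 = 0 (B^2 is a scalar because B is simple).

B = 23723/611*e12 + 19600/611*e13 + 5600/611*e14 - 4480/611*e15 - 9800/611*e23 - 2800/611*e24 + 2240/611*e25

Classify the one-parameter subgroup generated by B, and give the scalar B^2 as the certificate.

B^2 term by term: the squares give (23723/611)^2*(e12)^2 + (19600/611)^2*(e13)^2 + (5600/611)^2*(e14)^2 + (-4480/611)^2*(e15)^2 + (-9800/611)^2*(e23)^2 + (-2800/611)^2*(e24)^2 + (2240/611)^2*(e25)^2 = 562780729/373321*(-1) + 384160000/373321*(+1) + 31360000/373321*(+1) + 20070400/373321*(+1) + 96040000/373321*(+1) + 7840000/373321*(+1) + 5017600/373321*(+1) = -49 (each basis 2-blade squares to minus the product of its generators' squares); cross terms between blades sharing an index anticommute and cancel; the commuting (index-disjoint) pairs give grade-4 terms 2*c*c'*(blade product), which cancel blade by blade — e1234: 109760000/373321 - 109760000/373321 = 0; e1235: -87808000/373321 + 87808000/373321 = 0; e1245: -25088000/373321 + 25088000/373321 = 0 — confirming B is simple. So B^2 = -49.
Answer: rotation, certificate B^2 = -49. The scalar -49 is the complete invariant here: its sign names the subgroup type.


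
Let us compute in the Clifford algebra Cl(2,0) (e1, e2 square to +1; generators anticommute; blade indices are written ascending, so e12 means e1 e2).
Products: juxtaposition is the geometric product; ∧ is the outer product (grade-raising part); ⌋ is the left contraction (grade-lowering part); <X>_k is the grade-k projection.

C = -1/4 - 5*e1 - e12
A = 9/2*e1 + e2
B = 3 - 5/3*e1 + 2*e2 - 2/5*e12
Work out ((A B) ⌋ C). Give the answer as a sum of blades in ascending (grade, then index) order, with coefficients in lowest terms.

step 1: -11/2 + 139/10*e1 + 6/5*e2 + 32/3*e12
step 2: -1379/24 + 287/10*e1 - 139/10*e2 + 11/2*e12
Answer: -1379/24 + 287/10*e1 - 139/10*e2 + 11/2*e12


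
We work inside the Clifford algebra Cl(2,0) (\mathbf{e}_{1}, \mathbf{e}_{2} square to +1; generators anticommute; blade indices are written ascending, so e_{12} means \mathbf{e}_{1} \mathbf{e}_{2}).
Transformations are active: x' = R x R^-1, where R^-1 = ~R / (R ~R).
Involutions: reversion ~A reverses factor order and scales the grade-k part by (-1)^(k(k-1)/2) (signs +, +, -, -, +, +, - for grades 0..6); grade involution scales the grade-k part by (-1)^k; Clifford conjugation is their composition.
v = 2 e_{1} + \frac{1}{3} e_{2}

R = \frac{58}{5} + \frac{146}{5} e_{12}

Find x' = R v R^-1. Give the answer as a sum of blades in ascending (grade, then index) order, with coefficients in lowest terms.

~R = \frac{58}{5} - \frac{146}{5} e_{12}, and R ~R = \frac{4936}{5}, so R^-1 = ~R / (\frac{4936}{5}).
R v = \frac{494}{15} e_{1} - \frac{818}{15} e_{2}
Answer: -\frac{11347}{9255} e_{1} - \frac{4982}{3085} e_{2}


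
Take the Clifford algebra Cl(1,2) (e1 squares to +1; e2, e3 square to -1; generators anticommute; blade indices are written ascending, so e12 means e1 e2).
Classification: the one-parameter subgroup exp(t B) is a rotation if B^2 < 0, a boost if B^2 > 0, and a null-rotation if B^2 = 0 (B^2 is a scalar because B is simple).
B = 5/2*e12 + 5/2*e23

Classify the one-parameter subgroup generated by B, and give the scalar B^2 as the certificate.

B^2 term by term: the squares give (5/2)^2*(e12)^2 + (5/2)^2*(e23)^2 = 25/4*(+1) + 25/4*(-1) = 0 (each basis 2-blade squares to minus the product of its generators' squares); cross terms between blades sharing an index anticommute and cancel. So B^2 = 0.
Answer: null-rotation, certificate B^2 = 0. Because 0 is invariant under every versor sandwich, the classification follows from its sign alone.


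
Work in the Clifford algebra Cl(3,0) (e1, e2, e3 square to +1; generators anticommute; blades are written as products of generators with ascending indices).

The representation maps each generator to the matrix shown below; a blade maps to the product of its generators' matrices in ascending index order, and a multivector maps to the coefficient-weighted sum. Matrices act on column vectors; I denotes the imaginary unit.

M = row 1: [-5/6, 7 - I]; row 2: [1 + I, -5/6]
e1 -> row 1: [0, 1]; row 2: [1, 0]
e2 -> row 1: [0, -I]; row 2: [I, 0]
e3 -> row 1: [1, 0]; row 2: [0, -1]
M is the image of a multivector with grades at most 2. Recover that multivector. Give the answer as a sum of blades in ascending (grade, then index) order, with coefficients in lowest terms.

Method: 1, rho(e1), rho(e2), rho(e3) form a trace-orthogonal basis of the 2x2 complex matrices (tr(X Y) = 2 if X = Y, else 0), so M = m0*1 + m1*rho(e1) + m2*rho(e2) + m3*rho(e3) with m0 = tr(M)/2 = -5/6, m1 = tr(M rho(e1))/2 = 4, m2 = tr(M rho(e2))/2 = 1 + 3*I, m3 = tr(M rho(e3))/2 = 0.
Multiplying table entries, the bivector images are rho(e1 e2) = I*rho(e3), rho(e1 e3) = -I*rho(e2), rho(e2 e3) = I*rho(e1); with real blade coefficients the real parts of m0..m3 are the coefficients of 1, e1, e2, e3 and the imaginary parts give the bivectors (e2 e3: Im m1, e1 e3: -Im m2, e1 e2: Im m3).
Answer: -5/6 + 4*e1 + e2 - 3*e1 e3


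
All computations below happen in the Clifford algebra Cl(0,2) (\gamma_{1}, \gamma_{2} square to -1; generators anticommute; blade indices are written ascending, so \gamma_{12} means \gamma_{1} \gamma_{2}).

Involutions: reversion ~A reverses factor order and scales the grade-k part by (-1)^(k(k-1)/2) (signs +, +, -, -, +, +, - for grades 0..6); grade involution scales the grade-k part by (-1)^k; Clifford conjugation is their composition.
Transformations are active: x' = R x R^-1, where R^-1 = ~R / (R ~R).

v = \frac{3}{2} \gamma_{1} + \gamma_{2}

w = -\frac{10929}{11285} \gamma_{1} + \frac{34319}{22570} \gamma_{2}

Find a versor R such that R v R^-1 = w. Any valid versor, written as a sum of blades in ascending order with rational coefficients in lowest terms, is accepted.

A norm check does it: q(v) = q(w) = -\frac{13}{4}, hence R = v + w = \frac{11997}{22570} \gamma_{1} + \frac{56889}{22570} \gamma_{2} realises the map — parallel part kept, (v - w)/2 negated, v carried to w.
Answer: \frac{11997}{22570} \gamma_{1} + \frac{56889}{22570} \gamma_{2}


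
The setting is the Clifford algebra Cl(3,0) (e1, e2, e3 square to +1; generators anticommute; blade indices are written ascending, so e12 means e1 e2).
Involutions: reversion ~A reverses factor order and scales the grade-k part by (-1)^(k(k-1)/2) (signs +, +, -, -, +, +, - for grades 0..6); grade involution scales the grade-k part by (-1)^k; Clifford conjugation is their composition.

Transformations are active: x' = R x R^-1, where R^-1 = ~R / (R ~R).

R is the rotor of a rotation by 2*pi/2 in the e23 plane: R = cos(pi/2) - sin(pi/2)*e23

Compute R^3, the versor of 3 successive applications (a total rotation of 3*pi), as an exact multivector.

Rotor phase runs at HALF the rotation angle; powers of one rotor simply add phase, so after 3 steps in e23 the phase is 3*pi/2 = 3*pi/2 and R^3 = cos(3*pi/2) - sin(3*pi/2)*e23.
cos(3*pi/2) = 0 and sin(3*pi/2) = -1, so R^3 = e23. The net rotation is 1*pi (after discarding 1 full turn, each of which contributes a factor -1 to the rotor); the rotor keeps the half-angle phase exactly.
Answer: e23


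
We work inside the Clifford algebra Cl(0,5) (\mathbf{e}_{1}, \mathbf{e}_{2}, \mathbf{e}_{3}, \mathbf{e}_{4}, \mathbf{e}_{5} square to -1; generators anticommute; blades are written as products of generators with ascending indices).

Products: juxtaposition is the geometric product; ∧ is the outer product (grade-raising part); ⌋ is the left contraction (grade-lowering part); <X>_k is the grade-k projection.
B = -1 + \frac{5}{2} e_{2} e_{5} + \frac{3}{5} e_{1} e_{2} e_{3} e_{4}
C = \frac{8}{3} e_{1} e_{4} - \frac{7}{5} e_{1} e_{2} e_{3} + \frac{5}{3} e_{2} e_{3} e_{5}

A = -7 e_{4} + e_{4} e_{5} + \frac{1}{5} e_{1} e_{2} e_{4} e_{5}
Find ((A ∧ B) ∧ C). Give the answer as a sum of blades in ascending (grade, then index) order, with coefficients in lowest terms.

step 1: 7 e_{4} - e_{4} e_{5} + \frac{35}{2} e_{2} e_{4} e_{5} - \frac{1}{5} e_{1} e_{2} e_{4} e_{5}
step 2: \frac{49}{5} e_{1} e_{2} e_{3} e_{4} + \frac{35}{3} e_{2} e_{3} e_{4} e_{5} + \frac{7}{5} e_{1} e_{2} e_{3} e_{4} e_{5}
Answer: \frac{49}{5} e_{1} e_{2} e_{3} e_{4} + \frac{35}{3} e_{2} e_{3} e_{4} e_{5} + \frac{7}{5} e_{1} e_{2} e_{3} e_{4} e_{5}


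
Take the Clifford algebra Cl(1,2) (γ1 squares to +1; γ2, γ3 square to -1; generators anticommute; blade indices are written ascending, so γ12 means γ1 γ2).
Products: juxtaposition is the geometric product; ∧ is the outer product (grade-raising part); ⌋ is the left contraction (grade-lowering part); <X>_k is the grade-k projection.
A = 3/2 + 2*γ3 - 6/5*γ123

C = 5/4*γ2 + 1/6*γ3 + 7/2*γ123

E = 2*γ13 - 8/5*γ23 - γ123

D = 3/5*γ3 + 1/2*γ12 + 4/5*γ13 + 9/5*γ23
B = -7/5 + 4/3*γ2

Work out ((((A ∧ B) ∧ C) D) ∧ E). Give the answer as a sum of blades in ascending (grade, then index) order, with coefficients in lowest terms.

step 1: -21/10 + 2*γ2 - 14/5*γ3 - 8/3*γ23 + 42/25*γ123
step 2: -21/8*γ2 - 7/20*γ3 + 23/6*γ23 - 147/20*γ123
step 3: -669/100 + 931/80*γ1 + 59/20*γ2 + 21/20*γ3 + 403/300*γ12 + 23/12*γ13 - 63/40*γ23 + 77/40*γ123
step 4: -669/50*γ13 + 1338/125*γ23 - 1783/100*γ123
Answer: -669/50*γ13 + 1338/125*γ23 - 1783/100*γ123


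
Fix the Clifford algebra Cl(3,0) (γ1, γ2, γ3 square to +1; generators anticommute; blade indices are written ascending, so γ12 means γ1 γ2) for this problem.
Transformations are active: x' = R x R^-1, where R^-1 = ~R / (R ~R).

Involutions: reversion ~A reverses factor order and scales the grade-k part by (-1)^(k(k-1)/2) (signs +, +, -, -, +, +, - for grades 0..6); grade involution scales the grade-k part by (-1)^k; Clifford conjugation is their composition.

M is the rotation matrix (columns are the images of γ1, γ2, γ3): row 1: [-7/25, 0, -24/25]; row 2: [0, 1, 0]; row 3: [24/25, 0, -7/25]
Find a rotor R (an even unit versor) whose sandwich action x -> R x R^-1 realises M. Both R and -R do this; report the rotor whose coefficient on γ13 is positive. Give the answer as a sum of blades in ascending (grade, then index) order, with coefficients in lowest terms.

Method: write R = a + b12*γ12 + b13*γ13 + b23*γ23 with a^2 + b12^2 + b13^2 + b23^2 = 1 (so R^-1 = ~R). Expanding the columns R e_j ~R gives tr M = 4a^2 - 1 and, from the antisymmetric part, M21 - M12 = -4a*b12, M13 - M31 = 4a*b13, M32 - M23 = -4a*b23.
Here tr M = 11/25, so a^2 = (1 + tr M)/4 = 9/25 and a = ±3/5. Taking a = 3/5: M21 - M12 = 0, M13 - M31 = -48/25, M32 - M23 = 0, giving b12 = 0, b13 = -4/5, b23 = 0, i.e. R = 3/5 - 4/5*γ13.
Its γ13 coefficient is negative, so report the other preimage -R.
Answer: -3/5 + 4/5*γ13. Uniqueness: Spin(3) -> SO(3) maps R and -R to the same rotation of trace 11/25; fixing the sign of the γ13 coefficient removes the ambiguity.


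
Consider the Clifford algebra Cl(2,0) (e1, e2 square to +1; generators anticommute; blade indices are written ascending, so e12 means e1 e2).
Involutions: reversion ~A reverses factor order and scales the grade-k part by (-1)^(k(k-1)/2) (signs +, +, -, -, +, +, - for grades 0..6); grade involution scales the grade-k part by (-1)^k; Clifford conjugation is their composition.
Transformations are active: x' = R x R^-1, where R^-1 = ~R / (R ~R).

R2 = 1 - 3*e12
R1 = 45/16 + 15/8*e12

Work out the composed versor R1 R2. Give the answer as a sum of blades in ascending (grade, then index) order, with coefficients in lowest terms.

Distribute over the terms of R1 (each basis-blade product reordered to ascending indices, repeated generators contracted through their squares):
(45/16) R2 = 45/16 - 135/16*e12
(15/8*e12) R2 = 45/8 + 15/8*e12
Summing the partial products and collecting blades:
Answer: 135/16 - 105/16*e12


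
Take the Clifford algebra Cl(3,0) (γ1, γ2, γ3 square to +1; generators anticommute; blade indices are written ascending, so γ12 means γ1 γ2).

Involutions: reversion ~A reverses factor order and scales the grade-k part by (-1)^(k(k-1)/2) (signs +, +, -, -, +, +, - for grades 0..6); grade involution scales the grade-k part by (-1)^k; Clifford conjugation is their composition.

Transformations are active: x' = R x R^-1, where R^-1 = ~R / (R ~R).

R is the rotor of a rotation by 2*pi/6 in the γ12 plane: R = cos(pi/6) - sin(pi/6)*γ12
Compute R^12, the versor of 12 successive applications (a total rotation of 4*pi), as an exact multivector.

The rotor phase is half the rotation angle and phases add under composition, so 12 steps in the γ12 plane accumulate phase 12*(pi/6) = 2*pi: R^12 = cos(2*pi) - sin(2*pi)*γ12.
cos(2*pi) = 1 and sin(2*pi) = 0, so R^12 = 1. The total rotation 4*pi is 2 full turns, so every vector returns to itself, yet the rotor is +1, back on the identity sheet (an even number of 2*pi turns).
Answer: 1


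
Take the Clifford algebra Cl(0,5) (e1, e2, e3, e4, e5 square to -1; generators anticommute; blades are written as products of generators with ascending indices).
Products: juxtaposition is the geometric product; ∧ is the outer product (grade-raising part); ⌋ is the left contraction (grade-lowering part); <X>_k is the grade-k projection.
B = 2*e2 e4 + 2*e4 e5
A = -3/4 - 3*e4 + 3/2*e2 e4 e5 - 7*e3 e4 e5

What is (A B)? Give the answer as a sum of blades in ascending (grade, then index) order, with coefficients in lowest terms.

step 1: -9*e2 + 14*e3 + 3*e5 - 3/2*e2 e4 - 3/2*e4 e5 + 14*e2 e3 e5
Answer: -9*e2 + 14*e3 + 3*e5 - 3/2*e2 e4 - 3/2*e4 e5 + 14*e2 e3 e5


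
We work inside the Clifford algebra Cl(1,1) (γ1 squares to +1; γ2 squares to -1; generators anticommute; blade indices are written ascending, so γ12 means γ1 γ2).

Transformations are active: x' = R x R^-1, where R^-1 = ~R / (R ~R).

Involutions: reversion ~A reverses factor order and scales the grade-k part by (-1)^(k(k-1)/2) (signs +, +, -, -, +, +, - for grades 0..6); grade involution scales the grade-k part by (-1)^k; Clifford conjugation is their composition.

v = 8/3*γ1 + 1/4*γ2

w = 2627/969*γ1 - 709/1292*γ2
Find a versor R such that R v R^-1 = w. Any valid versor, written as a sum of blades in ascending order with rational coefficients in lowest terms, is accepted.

A norm check does it: q(v) = q(w) = 1015/144, hence R = v + w = 1737/323*γ1 - 193/646*γ2 realises the map — parallel part kept, (v - w)/2 negated, v carried to w.
Answer: 1737/323*γ1 - 193/646*γ2


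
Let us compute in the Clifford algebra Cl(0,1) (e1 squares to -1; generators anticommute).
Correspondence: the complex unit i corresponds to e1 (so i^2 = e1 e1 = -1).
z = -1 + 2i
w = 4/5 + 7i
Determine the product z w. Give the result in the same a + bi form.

In blades: z = -1 + 2*e1, w = 4/5 + 7*e1.
Distribute z over w term by term (generator squares from the signature, products reordered to ascending indices): (-1)*w = -4/5 - 7*e1; (2*e1)*w = -14 + 8/5*e1.
Sum: -74/5 - 27/5*e1; translating back through the correspondence:
Answer: -74/5 - 27/5*i


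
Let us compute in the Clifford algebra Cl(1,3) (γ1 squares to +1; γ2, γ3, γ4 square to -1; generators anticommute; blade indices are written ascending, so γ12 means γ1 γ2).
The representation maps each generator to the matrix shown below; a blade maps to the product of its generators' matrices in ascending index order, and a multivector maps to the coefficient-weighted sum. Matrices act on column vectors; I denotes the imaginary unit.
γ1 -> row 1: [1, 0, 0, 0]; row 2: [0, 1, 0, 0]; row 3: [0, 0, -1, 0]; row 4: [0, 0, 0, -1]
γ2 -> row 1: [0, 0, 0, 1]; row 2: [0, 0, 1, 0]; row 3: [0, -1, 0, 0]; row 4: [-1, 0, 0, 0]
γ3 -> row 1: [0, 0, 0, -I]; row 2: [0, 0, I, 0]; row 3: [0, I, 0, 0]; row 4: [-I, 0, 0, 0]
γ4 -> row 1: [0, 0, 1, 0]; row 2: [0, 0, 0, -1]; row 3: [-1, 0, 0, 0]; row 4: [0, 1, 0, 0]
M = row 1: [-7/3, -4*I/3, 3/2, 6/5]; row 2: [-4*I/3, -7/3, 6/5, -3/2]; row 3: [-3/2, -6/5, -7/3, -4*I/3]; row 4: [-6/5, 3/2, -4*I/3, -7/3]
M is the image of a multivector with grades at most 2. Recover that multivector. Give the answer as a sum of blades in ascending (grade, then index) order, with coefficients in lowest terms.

Method: the blade images are trace-orthogonal — tr(rho(e_A) rho(e_B)^-1) = 4 if A = B and 0 otherwise — and rho(e_A)^-1 = (e_A)^2 * rho(e_A) with (e_A)^2 = +1 or -1, so the coefficient of e_A in the preimage is (e_A)^2 * tr(M rho(e_A))/4.
Nonzero projections over blades of grade <= 2: 1: (1)^2 = +1, tr(M 1) = -28/3, coefficient -7/3; γ2: (γ2)^2 = -1, tr(M rho(γ2)) = -24/5, coefficient 6/5; γ4: (γ4)^2 = -1, tr(M rho(γ4)) = -6, coefficient 3/2; γ34: (γ34)^2 = -1, tr(M rho(γ34)) = -16/3, coefficient 4/3. Every other blade of grade <= 2 projects to 0.
Answer: -7/3 + 6/5*γ2 + 3/2*γ4 + 4/3*γ34


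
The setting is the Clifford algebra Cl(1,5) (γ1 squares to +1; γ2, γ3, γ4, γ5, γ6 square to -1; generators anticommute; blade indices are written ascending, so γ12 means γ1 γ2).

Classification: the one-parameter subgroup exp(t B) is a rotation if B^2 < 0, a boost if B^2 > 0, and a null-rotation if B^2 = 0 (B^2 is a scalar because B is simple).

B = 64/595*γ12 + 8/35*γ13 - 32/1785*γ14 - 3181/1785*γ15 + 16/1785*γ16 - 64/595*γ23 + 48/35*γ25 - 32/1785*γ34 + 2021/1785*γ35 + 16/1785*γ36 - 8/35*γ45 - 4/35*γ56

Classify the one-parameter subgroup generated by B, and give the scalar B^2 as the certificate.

B^2 term by term: the squares give (64/595)^2*(γ12)^2 + (8/35)^2*(γ13)^2 + (-32/1785)^2*(γ14)^2 + (-3181/1785)^2*(γ15)^2 + (16/1785)^2*(γ16)^2 + (-64/595)^2*(γ23)^2 + (48/35)^2*(γ25)^2 + (-32/1785)^2*(γ34)^2 + (2021/1785)^2*(γ35)^2 + (16/1785)^2*(γ36)^2 + (-8/35)^2*(γ45)^2 + (-4/35)^2*(γ56)^2 = 4096/354025*(+1) + 64/1225*(+1) + 1024/3186225*(+1) + 10118761/3186225*(+1) + 256/3186225*(+1) + 4096/354025*(-1) + 2304/1225*(-1) + 1024/3186225*(-1) + 4084441/3186225*(-1) + 256/3186225*(-1) + 64/1225*(-1) + 16/1225*(-1) = 0 (each basis 2-blade squares to minus the product of its generators' squares); cross terms between blades sharing an index anticommute and cancel; the commuting (index-disjoint) pairs give grade-4 terms 2*c*c'*(blade product), which cancel blade by blade — γ1234: -4096/1062075 + 4096/1062075 = 0; γ1235: 258688/1062075 - 768/1225 + 407168/1062075 = 0; γ1236: 2048/1062075 - 2048/1062075 = 0; γ1245: -1024/20825 + 1024/20825 = 0; γ1256: -512/20825 + 512/20825 = 0; γ1345: -128/1225 + 129344/3186225 + 203584/3186225 = 0; γ1346: 1024/3186225 - 1024/3186225 = 0; γ1356: -64/1225 + 101792/3186225 + 64672/3186225 = 0; γ1456: 256/62475 - 256/62475 = 0; γ2345: 1024/20825 - 1024/20825 = 0; γ2356: 512/20825 - 512/20825 = 0; γ3456: 256/62475 - 256/62475 = 0 — confirming B is simple. So B^2 = 0.
Answer: null-rotation, certificate B^2 = 0. Certificate logic: 0 is a conjugation-invariant scalar, so its sign fixes rotation versus boost versus null-rotation outright.


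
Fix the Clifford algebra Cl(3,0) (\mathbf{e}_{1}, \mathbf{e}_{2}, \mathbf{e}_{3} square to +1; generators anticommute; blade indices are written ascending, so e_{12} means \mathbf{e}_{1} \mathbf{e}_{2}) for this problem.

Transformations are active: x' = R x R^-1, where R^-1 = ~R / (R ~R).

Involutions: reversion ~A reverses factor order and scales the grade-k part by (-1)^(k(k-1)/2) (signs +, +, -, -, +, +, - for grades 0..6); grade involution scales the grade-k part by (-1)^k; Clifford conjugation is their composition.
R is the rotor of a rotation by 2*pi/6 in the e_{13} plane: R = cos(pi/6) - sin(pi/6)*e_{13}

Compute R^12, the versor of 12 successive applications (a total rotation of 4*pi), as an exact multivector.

Because a rotor carries half the rotation angle, composing 12 copies of this e_{13}-plane rotor multiplies the phase: 12*(pi/6) = 2 \pi, hence R^12 = cos(2 \pi) - sin(2 \pi)*e_{13}.
cos(2 \pi) = 1 and sin(2 \pi) = 0, so R^12 = 1. The total rotation 4*pi is 2 full turns, so every vector returns to itself, yet the rotor is +1, back on the identity sheet (an even number of 2*pi turns).
Answer: 1


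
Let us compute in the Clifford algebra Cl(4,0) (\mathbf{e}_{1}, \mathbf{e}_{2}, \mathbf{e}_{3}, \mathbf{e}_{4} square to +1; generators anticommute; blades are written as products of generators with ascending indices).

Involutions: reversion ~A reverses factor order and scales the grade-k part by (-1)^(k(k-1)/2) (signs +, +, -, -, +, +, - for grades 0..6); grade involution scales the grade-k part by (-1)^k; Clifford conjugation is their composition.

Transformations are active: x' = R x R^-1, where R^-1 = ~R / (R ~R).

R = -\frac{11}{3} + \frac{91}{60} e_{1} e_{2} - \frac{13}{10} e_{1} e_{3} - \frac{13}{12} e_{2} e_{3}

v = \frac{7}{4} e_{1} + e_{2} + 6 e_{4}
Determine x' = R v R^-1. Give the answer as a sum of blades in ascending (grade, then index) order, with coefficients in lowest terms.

~R = -\frac{11}{3} - \frac{91}{60} e_{1} e_{2} + \frac{13}{10} e_{1} e_{3} + \frac{13}{12} e_{2} e_{3}, and R ~R = \frac{2233}{120}, so R^-1 = ~R / (\frac{2233}{120}).
R v = -\frac{49}{10} e_{1} - \frac{1517}{240} e_{2} + \frac{403}{120} e_{3} - 22 e_{4} - \frac{143}{240} e_{1} e_{2} e_{3} + \frac{91}{10} e_{1} e_{2} e_{4} - \frac{39}{5} e_{1} e_{3} e_{4} - \frac{13}{2} e_{2} e_{3} e_{4}
Answer: \frac{305}{1218} e_{1} + \frac{8573}{6090} e_{2} - \frac{17303}{12180} e_{3} + 6 e_{4}


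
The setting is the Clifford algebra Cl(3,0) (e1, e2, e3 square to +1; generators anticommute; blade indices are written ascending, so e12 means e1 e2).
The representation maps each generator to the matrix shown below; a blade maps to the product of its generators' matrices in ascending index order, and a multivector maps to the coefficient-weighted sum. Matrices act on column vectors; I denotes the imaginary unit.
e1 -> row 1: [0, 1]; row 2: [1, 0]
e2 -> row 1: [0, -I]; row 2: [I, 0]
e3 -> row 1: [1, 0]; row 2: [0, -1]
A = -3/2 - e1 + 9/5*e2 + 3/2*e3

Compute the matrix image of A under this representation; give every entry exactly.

M = (-3/2)*1 + (-1)*rho(e1) + (9/5)*rho(e2) + (3/2)*rho(e3), summed entrywise (1 is the identity matrix):
Answer: row 1: [0, -1 - 9*I/5]; row 2: [-1 + 9*I/5, -3]


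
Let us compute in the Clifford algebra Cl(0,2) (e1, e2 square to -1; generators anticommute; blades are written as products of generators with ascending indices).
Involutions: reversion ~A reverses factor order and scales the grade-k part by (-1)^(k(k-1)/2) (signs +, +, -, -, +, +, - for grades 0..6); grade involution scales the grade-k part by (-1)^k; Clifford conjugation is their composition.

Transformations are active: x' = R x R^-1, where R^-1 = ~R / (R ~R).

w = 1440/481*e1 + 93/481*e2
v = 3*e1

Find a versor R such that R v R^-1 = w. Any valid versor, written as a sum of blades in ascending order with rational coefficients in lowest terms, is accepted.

The midline construction: v and w both square to -9, so reflecting in their sum 2883/481*e1 + 93/481*e2 exchanges them.
Answer: 2883/481*e1 + 93/481*e2


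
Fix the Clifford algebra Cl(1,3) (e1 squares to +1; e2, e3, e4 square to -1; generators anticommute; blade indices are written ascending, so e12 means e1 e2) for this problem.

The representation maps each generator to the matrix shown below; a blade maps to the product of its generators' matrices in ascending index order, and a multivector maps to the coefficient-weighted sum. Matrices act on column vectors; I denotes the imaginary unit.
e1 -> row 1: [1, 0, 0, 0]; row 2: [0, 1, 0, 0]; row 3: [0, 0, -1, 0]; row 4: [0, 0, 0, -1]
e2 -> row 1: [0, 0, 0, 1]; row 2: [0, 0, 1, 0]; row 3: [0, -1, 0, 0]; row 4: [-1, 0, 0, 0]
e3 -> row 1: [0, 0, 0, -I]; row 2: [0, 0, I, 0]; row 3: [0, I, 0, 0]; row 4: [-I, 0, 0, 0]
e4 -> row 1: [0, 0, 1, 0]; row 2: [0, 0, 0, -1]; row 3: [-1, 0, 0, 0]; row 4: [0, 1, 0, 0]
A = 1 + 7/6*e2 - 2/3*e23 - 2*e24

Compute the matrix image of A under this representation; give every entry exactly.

Bivector images (products of the table entries): rho(e23) = rho(e2)rho(e3) = row 1: [-I, 0, 0, 0]; row 2: [0, I, 0, 0]; row 3: [0, 0, -I, 0]; row 4: [0, 0, 0, I]; rho(e24) = rho(e2)rho(e4) = row 1: [0, 1, 0, 0]; row 2: [-1, 0, 0, 0]; row 3: [0, 0, 0, 1]; row 4: [0, 0, -1, 0].
M = (1)*1 + (7/6)*rho(e2) + (-2/3)*rho(e23) + (-2)*rho(e24), summed entrywise (1 is the identity matrix):
Answer: row 1: [1 + 2*I/3, -2, 0, 7/6]; row 2: [2, 1 - 2*I/3, 7/6, 0]; row 3: [0, -7/6, 1 + 2*I/3, -2]; row 4: [-7/6, 0, 2, 1 - 2*I/3]


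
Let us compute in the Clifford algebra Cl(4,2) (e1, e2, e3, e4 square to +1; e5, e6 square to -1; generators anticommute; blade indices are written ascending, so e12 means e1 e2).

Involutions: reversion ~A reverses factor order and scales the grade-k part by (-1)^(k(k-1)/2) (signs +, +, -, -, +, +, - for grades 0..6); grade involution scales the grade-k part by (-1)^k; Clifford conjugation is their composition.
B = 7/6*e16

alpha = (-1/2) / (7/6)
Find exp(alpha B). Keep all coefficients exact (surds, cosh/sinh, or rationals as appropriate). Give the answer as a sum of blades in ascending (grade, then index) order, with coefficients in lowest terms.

B^2 = (7/6)^2*(e16)^2 = 49/36*(+1) = 49/36 (a basis 2-blade squares to minus the product of its generators' squares).
B^2 = 49/36 — the positive square puts this in the hyperbolic regime; l = 7/6, alpha*l = -1/2, so exp(alpha B) = cosh(-1/2) + (sinh(-1/2)/(7/6))*B = cosh(1/2) + (-6*sinh(1/2)/7)*B.
Answer: cosh(1/2) - sinh(1/2)*e16


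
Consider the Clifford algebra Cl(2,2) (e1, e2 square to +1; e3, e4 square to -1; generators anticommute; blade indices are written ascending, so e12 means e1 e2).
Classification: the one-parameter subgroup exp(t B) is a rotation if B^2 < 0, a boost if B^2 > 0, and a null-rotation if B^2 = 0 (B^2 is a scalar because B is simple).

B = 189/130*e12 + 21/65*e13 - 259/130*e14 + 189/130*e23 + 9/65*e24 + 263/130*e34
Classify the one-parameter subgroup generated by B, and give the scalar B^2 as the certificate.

B^2 term by term: the squares give (189/130)^2*(e12)^2 + (21/65)^2*(e13)^2 + (-259/130)^2*(e14)^2 + (189/130)^2*(e23)^2 + (9/65)^2*(e24)^2 + (263/130)^2*(e34)^2 = 35721/16900*(-1) + 441/4225*(+1) + 67081/16900*(+1) + 35721/16900*(+1) + 81/4225*(+1) + 69169/16900*(-1) = 0 (each basis 2-blade squares to minus the product of its generators' squares); cross terms between blades sharing an index anticommute and cancel; the commuting (index-disjoint) pairs give grade-4 terms 2*c*c'*(blade product), which cancel blade by blade — e1234: 49707/8450 - 378/4225 - 48951/8450 = 0 — confirming B is simple. So B^2 = 0.
Answer: null-rotation, certificate B^2 = 0. The class reads off the invariant scalar 0 directly.


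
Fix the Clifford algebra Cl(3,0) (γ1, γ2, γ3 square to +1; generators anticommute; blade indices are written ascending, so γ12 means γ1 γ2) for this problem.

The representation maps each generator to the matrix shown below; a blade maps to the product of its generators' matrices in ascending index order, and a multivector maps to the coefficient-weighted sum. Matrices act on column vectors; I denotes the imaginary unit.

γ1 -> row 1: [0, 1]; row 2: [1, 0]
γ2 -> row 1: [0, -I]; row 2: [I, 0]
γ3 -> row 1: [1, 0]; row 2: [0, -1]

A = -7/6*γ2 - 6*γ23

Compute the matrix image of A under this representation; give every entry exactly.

Bivector images (products of the table entries): rho(γ23) = rho(γ2)rho(γ3) = row 1: [0, I]; row 2: [I, 0].
M = (-7/6)*rho(γ2) + (-6)*rho(γ23), summed entrywise:
Answer: row 1: [0, -29*I/6]; row 2: [-43*I/6, 0]


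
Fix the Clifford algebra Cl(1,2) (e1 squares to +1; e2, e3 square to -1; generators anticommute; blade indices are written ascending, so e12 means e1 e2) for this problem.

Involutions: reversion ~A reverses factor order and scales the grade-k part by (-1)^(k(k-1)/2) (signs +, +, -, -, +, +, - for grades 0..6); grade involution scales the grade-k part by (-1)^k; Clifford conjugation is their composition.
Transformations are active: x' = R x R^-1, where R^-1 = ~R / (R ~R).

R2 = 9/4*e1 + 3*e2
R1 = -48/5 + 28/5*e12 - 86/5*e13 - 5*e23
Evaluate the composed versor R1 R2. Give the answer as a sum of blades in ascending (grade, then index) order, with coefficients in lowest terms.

Distribute over the terms of R2 (each basis-blade product reordered to ascending indices, repeated generators contracted through their squares):
R1 (9/4*e1) = -108/5*e1 - 63/5*e2 + 387/10*e3 - 45/4*e123
R1 (3*e2) = -84/5*e1 - 144/5*e2 - 15*e3 + 258/5*e123
Summing the partial products and collecting blades:
Answer: -192/5*e1 - 207/5*e2 + 237/10*e3 + 807/20*e123


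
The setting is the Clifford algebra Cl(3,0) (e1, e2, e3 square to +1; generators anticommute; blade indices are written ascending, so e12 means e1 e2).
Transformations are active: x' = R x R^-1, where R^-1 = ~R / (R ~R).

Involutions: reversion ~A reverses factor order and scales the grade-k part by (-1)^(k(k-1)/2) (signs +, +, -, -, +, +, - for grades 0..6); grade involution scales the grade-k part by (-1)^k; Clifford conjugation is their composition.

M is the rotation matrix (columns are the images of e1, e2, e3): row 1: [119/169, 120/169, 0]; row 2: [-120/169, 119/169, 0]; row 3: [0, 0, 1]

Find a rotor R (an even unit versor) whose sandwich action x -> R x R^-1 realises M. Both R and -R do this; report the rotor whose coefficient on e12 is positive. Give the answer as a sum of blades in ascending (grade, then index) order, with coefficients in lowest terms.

Method: write R = a + b12*e12 + b13*e13 + b23*e23 with a^2 + b12^2 + b13^2 + b23^2 = 1 (so R^-1 = ~R). Expanding the columns R e_j ~R gives tr M = 4a^2 - 1 and, from the antisymmetric part, M21 - M12 = -4a*b12, M13 - M31 = 4a*b13, M32 - M23 = -4a*b23.
Here tr M = 407/169, so a^2 = (1 + tr M)/4 = 144/169 and a = ±12/13. Taking a = 12/13: M21 - M12 = -240/169, M13 - M31 = 0, M32 - M23 = 0, giving b12 = 5/13, b13 = 0, b23 = 0, i.e. R = 12/13 + 5/13*e12.
Its e12 coefficient is already positive.
Answer: 12/13 + 5/13*e12. Key observation: the double cover Spin(3) -> SO(3) sends R and -R to the same matrix (trace 407/169 here), so the stated sign of the e12 coefficient is what selects one sheet.


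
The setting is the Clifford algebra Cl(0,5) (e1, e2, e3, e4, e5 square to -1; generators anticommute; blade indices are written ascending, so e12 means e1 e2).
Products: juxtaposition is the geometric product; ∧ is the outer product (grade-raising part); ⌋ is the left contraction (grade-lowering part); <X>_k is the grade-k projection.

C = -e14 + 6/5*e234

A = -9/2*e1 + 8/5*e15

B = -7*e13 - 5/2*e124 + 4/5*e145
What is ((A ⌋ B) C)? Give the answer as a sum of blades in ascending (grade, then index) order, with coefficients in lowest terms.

step 1: -63/2*e3 + 32/25*e4 - 45/4*e24 + 18/5*e45
step 2: -32/25*e1 - 27/2*e3 - 45/4*e12 - 18/5*e15 - 192/125*e23 - 189/5*e24 - 63/2*e134 + 108/25*e235
Answer: -32/25*e1 - 27/2*e3 - 45/4*e12 - 18/5*e15 - 192/125*e23 - 189/5*e24 - 63/2*e134 + 108/25*e235


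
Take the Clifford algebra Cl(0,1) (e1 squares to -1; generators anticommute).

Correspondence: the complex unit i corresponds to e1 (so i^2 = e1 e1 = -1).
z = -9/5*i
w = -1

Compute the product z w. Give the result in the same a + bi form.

In blades: z = -9/5*e1, w = -1.
Distribute z over w term by term (generator squares from the signature, products reordered to ascending indices): (-9/5*e1)*w = 9/5*e1.
Sum: 9/5*e1; translating back through the correspondence:
Answer: 9/5*i


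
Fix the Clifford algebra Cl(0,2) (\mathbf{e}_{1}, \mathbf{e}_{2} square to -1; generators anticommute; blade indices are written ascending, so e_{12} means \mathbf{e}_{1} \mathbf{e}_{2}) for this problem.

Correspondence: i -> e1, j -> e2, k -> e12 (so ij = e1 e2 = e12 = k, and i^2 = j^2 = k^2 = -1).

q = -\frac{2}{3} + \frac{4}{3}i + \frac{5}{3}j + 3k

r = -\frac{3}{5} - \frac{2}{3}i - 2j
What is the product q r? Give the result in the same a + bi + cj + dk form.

In blades: q = -\frac{2}{3} + \frac{4}{3} e_{1} + \frac{5}{3} e_{2} + 3 e_{12}, r = -\frac{3}{5} - \frac{2}{3} e_{1} - 2 e_{2}.
Distribute q over r term by term (generator squares from the signature, products reordered to ascending indices): (-\frac{2}{3})*r = \frac{2}{5} + \frac{4}{9} e_{1} + \frac{4}{3} e_{2}; (\frac{4}{3} e_{1})*r = \frac{8}{9} - \frac{4}{5} e_{1} - \frac{8}{3} e_{12}; (\frac{5}{3} e_{2})*r = \frac{10}{3} - e_{2} + \frac{10}{9} e_{12}; (3 e_{12})*r = 6 e_{1} - 2 e_{2} - \frac{9}{5} e_{12}.
Sum: \frac{208}{45} + \frac{254}{45} e_{1} - \frac{5}{3} e_{2} - \frac{151}{45} e_{12}; translating back through the correspondence:
Answer: \frac{208}{45} + \frac{254}{45}i - \frac{5}{3}j - \frac{151}{45}k
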